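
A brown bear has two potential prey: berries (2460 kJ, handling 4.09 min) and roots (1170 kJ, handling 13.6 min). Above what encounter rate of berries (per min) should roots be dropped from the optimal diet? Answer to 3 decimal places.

0.041 per min

Drop roots once their profitability E₂/h₂ falls below the rate achievable on berries alone: E₂/h₂ = λE₁/(1 + λh₁).
Solve for λ: λE₁h₂ = E₂(1 + λh₁) → λ(E₁h₂ − E₂h₁) = E₂ → λ = E₂/(E₁h₂ − E₂h₁).
λ = 1170/(2460×13.6 − 1170×4.09) = 1170/2.867e+04 = 0.04081 per min.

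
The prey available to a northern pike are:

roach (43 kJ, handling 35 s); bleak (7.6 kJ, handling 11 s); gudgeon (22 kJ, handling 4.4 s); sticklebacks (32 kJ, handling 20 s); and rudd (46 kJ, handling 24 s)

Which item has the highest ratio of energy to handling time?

gudgeon

In descending order of E/h:
gudgeon: 22/4.4 = 5 kJ/s
rudd: 46/24 = 1.92 kJ/s
sticklebacks: 32/20 = 1.6 kJ/s
roach: 43/35 = 1.23 kJ/s
bleak: 7.6/11 = 0.691 kJ/s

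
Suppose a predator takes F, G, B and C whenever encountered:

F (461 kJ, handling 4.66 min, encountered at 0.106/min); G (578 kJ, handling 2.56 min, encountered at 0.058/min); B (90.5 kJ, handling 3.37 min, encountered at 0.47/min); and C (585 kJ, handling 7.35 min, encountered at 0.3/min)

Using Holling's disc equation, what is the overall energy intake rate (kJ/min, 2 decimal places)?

55.31 kJ/min

R = Σλ_iE_i / (1 + Σλ_ih_i)
Numerator: 0.106×461 + 0.058×578 + 0.47×90.5 + 0.3×585 = 300.4
Denominator: 1 + 0.106×4.66 + 0.058×2.56 + 0.47×3.37 + 0.3×7.35 = 5.431
R = 300.4/5.431 = 55.31 kJ/min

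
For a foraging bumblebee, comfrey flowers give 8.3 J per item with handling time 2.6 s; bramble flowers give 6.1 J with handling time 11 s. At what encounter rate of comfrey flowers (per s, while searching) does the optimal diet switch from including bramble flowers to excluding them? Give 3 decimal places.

At the threshold, the rate on comfrey flowers alone equals the profitability of bramble flowers: λ·8.3/(1 + λ·2.6) = 6.1/11 = 0.5545.
Rearranging, λ(8.3 − 0.5545×2.6) = 0.5545, so λ = 0.5545/6.858 = 0.08086 per s.

0.081 per s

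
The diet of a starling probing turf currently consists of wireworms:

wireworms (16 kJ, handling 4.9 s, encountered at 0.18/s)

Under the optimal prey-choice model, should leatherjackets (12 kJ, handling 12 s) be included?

On wireworms alone, R = ΣλE/(1+Σλh) = 2.88/1.882 = 1.53 kJ/s.
leatherjackets: E/h = 12/12 = 1 kJ/s.
Since 1 < R, time spent handling leatherjackets is better spent searching.

No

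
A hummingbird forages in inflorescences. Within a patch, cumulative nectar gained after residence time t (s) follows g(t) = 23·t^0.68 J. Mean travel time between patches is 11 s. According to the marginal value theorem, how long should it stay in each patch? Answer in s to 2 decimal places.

Optimal t* satisfies g'(t*) = g(t*)/(T + t*).
g'(t) = 0.68·23·t^-0.32. Setting 0.68·23·t^-0.32 = 23·t^0.68/(11+t) gives 0.68(11+t) = t, so 0.32·t = 0.68×11.
t* = 0.68×11/0.32 = 23.38 s.

23.38 s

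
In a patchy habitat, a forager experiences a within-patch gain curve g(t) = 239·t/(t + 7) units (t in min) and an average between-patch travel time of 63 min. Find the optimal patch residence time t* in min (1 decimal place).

By the marginal value theorem, leave when the instantaneous gain rate g'(t) equals the habitat-wide average g(t)/(T + t).
g'(t) = 239·7/(t + 7)². Setting 239·7/(t+7)² = 239t/[(t+7)(63+t)] gives 7(63+t) = t(t+7), so t² = 7×63 = 441.
t* = √441 = 21 min.

21.0 min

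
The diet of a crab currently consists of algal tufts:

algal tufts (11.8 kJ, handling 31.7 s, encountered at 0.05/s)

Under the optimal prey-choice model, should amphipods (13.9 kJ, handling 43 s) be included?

Yes

Current rate: (0.05×11.8)/(1 + 0.05×31.7) = 0.2282 kJ/s.
amphipods: E/h = 13.9/43 = 0.3233 kJ/s.
0.3233 > 0.2282, so adding amphipods raises the average — include it.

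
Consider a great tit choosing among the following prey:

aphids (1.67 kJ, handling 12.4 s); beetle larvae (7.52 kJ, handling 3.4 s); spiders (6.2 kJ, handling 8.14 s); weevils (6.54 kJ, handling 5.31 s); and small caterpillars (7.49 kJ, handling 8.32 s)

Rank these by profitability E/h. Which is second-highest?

In descending order of E/h:
beetle larvae: 7.52/3.4 = 2.21 kJ/s
weevils: 6.54/5.31 = 1.23 kJ/s
small caterpillars: 7.49/8.32 = 0.9 kJ/s
spiders: 6.2/8.14 = 0.762 kJ/s
aphids: 1.67/12.4 = 0.135 kJ/s

weevils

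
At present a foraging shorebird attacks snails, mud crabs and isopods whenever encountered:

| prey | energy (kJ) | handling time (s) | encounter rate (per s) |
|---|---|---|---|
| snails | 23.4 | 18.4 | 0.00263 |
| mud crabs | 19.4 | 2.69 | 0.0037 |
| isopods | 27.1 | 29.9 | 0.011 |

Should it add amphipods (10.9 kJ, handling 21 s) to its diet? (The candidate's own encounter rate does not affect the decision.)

Intake rate on the current diet: R = (0.00263×23.4 + 0.0037×19.4 + 0.011×27.1) / (1 + 0.00263×18.4 + 0.0037×2.69 + 0.011×29.9) = 0.4314/1.387 = 0.311 kJ/s.
amphipods: E/h = 10.9/21 = 0.519 kJ/s.
0.519 > 0.311, so adding amphipods raises the average — include it.

Yes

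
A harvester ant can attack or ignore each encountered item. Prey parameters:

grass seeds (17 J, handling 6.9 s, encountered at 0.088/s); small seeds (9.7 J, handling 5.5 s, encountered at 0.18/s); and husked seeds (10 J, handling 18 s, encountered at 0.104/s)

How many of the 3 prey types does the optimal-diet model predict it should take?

2

E/h in descending order: grass seeds 2.46, small seeds 1.76, husked seeds 0.556 J/s. The optimal diet is the largest prefix of this list for which every included type satisfies E_i/h_i > R on the types above it.
Rate on top 1: 0.9308. small seeds: 1.76 > 0.9308 → include.
Rate on top 2: 1.248. husked seeds: 0.556 < 1.248 → exclude; stop.
Optimal diet: grass seeds, small seeds — 2 of 3 types.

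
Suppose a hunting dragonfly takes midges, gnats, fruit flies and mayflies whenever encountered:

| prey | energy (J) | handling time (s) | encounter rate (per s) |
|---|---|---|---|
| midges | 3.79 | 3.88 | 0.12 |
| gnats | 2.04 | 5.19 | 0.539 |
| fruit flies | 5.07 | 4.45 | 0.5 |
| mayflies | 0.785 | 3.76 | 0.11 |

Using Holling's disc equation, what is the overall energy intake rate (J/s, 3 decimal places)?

0.605 J/s

R = (0.12×3.79 + 0.539×2.04 + 0.5×5.07 + 0.11×0.785) / (1 + 0.12×3.88 + 0.539×5.19 + 0.5×4.45 + 0.11×3.76) = 4.176/6.902 = 0.605 J/s.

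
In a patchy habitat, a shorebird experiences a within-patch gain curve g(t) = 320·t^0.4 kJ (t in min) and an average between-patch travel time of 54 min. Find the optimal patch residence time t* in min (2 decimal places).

36.00 min

Optimal t* satisfies g'(t*) = g(t*)/(T + t*).
g'(t) = 0.4·320·t^-0.6. Setting 0.4·320·t^-0.6 = 320·t^0.4/(54+t) gives 0.4(54+t) = t, so 0.60·t = 0.4×54.
t* = 0.4×54/0.60 = 36 min.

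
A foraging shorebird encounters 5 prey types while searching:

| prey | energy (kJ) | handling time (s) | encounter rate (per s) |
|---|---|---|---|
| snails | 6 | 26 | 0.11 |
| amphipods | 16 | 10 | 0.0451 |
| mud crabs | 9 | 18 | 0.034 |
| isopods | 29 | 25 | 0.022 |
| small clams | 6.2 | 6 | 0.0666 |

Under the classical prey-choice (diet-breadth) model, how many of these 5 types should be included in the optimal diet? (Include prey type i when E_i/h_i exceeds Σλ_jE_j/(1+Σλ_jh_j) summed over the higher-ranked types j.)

Rank by E/h (kJ/s): amphipods 1.6, isopods 1.16, small clams 1.03, mud crabs 0.5, snails 0.231. Include each in turn until the next type's E/h falls below the running intake rate.
Rate on top 1: 0.4973. isopods: 1.16 > 0.4973 → include.
Rate on top 2: 0.6795. small clams: 1.03 > 0.6795 → include.
Rate on top 3: 0.7384. mud crabs: 0.5 < 0.7384 → exclude; stop.
Optimal diet: amphipods, isopods, small clams — 3 of 5 types.

3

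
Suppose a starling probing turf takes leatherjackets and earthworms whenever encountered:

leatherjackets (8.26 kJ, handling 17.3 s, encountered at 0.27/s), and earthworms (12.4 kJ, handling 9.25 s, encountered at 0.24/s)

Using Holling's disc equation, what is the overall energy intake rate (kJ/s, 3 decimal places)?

Energy encountered per unit search time: 0.27×8.26 + 0.24×12.4 = 5.206 kJ/s.
Handling time per unit search time: 0.27×17.3 + 0.24×9.25 = 6.891.
Rate = 5.206/(1 + 6.891) = 0.6598 kJ/s.

0.660 kJ/s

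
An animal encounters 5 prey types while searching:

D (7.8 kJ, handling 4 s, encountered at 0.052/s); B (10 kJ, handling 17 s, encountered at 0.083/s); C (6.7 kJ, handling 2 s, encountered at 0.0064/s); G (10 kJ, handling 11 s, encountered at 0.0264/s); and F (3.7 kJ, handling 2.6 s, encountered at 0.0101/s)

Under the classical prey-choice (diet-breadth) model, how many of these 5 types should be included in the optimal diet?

5

Profitabilities (E/h, kJ/s): C 3.35, D 1.95, F 1.42, G 0.909, B 0.588. Add prey in this order while the next type's profitability exceeds the intake rate on those already taken.
Rate on top 1: 0.04234. D: 1.95 > 0.04234 → include.
Rate on top 2: 0.3674. F: 1.42 > 0.3674 → include.
Rate on top 3: 0.3896. G: 0.909 > 0.3896 → include.
Rate on top 4: 0.4877. B: 0.588 > 0.4877 → include.
Optimal diet: C, D, F, G, B — 5 of 5 types.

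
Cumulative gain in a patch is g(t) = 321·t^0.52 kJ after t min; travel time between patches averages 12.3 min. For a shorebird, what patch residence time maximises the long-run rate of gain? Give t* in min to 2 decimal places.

13.33 min

Maximise g(t)/(T+t): set derivative to zero → g'(t)(T+t) = g(t).
g'(t) = 0.52·321·t^-0.48. Setting 0.52·321·t^-0.48 = 321·t^0.52/(12.3+t) gives 0.52(12.3+t) = t, so 0.48·t = 0.52×12.3.
t* = 0.52×12.3/0.48 = 13.33 min.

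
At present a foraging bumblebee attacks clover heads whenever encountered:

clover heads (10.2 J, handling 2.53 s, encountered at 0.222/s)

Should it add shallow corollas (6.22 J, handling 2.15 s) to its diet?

Current rate: (0.222×10.2)/(1 + 0.222×2.53) = 1.45 J/s.
shallow corollas: E/h = 6.22/2.15 = 2.893 J/s.
Since 2.893 > R, including shallow corollas increases the long-run rate.

Yes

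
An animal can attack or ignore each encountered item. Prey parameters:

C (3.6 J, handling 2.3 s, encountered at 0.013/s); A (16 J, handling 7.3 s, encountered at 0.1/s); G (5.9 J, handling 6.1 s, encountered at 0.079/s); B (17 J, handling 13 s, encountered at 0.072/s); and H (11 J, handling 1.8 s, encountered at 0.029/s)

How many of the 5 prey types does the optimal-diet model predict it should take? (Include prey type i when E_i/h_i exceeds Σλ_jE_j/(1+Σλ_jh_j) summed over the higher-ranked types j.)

Rank by E/h (J/s): H 6.11, A 2.19, C 1.57, B 1.31, G 0.967. Include each in turn until the next type's E/h falls below the running intake rate.
Rate on top 1: 0.3032. A: 2.19 > 0.3032 → include.
Rate on top 2: 1.077. C: 1.57 > 1.077 → include.
Rate on top 3: 1.085. B: 1.31 > 1.085 → include.
Rate on top 4: 1.161. G: 0.967 < 1.161 → exclude; stop.
Optimal diet: H, A, C, B — 4 of 5 types.

4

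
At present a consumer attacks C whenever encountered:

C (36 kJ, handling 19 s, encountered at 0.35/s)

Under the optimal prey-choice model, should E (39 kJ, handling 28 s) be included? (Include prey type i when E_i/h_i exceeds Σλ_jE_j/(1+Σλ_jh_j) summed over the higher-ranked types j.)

No

Intake rate on the current diet: R = (0.35×36) / (1 + 0.35×19) = 12.6/7.65 = 1.647 kJ/s.
E: E/h = 39/28 = 1.393 kJ/s.
Since 1.393 < R, time spent handling E is better spent searching.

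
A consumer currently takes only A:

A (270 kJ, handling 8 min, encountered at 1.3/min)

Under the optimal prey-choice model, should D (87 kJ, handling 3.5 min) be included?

Intake rate on the current diet: R = (1.3×270) / (1 + 1.3×8) = 351/11.4 = 30.79 kJ/min.
D: E/h = 87/3.5 = 24.86 kJ/min.
24.86 < 30.79, so adding D would lower the average — exclude it.

No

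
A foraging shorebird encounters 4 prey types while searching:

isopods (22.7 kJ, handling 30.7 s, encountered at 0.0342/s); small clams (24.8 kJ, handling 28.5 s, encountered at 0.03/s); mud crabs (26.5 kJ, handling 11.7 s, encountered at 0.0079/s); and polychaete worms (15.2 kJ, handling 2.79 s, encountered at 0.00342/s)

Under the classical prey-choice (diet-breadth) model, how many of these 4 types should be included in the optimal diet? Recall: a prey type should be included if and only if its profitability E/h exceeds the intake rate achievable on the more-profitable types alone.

Profitabilities (E/h, kJ/s): polychaete worms 5.45, mud crabs 2.26, small clams 0.87, isopods 0.739. Add prey in this order while the next type's profitability exceeds the intake rate on those already taken.
Rate on top 1: 0.05149. mud crabs: 2.26 > 0.05149 → include.
Rate on top 2: 0.2372. small clams: 0.87 > 0.2372 → include.
Rate on top 3: 0.5137. isopods: 0.739 > 0.5137 → include.
Optimal diet: polychaete worms, mud crabs, small clams, isopods — 4 of 4 types.

4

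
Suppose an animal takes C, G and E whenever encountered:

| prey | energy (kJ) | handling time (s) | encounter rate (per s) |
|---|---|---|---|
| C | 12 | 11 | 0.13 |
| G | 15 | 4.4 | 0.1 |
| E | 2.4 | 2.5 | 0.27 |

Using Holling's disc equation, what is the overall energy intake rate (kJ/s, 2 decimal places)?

1.05 kJ/s

R = Σλ_iE_i / (1 + Σλ_ih_i)
Numerator: 0.13×12 + 0.1×15 + 0.27×2.4 = 3.708
Denominator: 1 + 0.13×11 + 0.1×4.4 + 0.27×2.5 = 3.545
R = 3.708/3.545 = 1.046 kJ/s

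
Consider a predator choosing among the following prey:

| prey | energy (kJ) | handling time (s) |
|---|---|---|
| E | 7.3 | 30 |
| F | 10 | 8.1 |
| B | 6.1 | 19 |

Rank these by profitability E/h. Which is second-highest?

In descending order of E/h:
F: 10/8.1 = 1.23 kJ/s
B: 6.1/19 = 0.321 kJ/s
E: 7.3/30 = 0.243 kJ/s

B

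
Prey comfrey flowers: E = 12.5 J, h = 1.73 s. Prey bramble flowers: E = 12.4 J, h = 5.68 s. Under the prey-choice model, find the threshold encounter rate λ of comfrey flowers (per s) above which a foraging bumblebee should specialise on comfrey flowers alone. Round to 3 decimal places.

0.250 per s

Drop bramble flowers once their profitability E₂/h₂ falls below the rate achievable on comfrey flowers alone: E₂/h₂ = λE₁/(1 + λh₁).
Solve for λ: λE₁h₂ = E₂(1 + λh₁) → λ(E₁h₂ − E₂h₁) = E₂ → λ = E₂/(E₁h₂ − E₂h₁).
λ = 12.4/(12.5×5.68 − 12.4×1.73) = 12.4/49.55 = 0.2503 per s.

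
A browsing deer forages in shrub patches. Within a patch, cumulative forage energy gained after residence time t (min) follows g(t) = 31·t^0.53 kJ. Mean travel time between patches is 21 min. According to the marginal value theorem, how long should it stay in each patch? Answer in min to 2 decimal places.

23.68 min

Maximise g(t)/(T+t): set derivative to zero → g'(t)(T+t) = g(t).
g'(t) = 0.53·31·t^-0.47. Setting 0.53·31·t^-0.47 = 31·t^0.53/(21+t) gives 0.53(21+t) = t, so 0.47·t = 0.53×21.
t* = 0.53×21/0.47 = 23.68 min.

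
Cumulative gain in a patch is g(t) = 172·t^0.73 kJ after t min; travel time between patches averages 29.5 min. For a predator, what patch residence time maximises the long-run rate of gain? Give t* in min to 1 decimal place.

Optimal t* satisfies g'(t*) = g(t*)/(T + t*).
g'(t) = 0.73·172·t^-0.27. Setting 0.73·172·t^-0.27 = 172·t^0.73/(29.5+t) gives 0.73(29.5+t) = t, so 0.27·t = 0.73×29.5.
t* = 0.73×29.5/0.27 = 79.76 min.

79.8 min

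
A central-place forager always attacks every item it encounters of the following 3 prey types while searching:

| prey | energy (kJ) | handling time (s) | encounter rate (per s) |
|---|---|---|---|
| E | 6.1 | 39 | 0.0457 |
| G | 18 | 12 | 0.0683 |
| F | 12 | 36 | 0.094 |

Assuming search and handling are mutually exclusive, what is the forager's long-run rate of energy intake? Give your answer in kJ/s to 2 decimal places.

0.38 kJ/s

R = Σλ_iE_i / (1 + Σλ_ih_i)
Numerator: 0.0457×6.1 + 0.0683×18 + 0.094×12 = 2.636
Denominator: 1 + 0.0457×39 + 0.0683×12 + 0.094×36 = 6.986
R = 2.636/6.986 = 0.3774 kJ/s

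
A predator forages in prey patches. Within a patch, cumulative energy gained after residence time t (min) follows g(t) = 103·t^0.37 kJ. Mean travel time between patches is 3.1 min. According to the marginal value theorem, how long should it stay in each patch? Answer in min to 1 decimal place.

1.8 min

Optimal t* satisfies g'(t*) = g(t*)/(T + t*).
g'(t) = 0.37·103·t^-0.63. Setting 0.37·103·t^-0.63 = 103·t^0.37/(3.1+t) gives 0.37(3.1+t) = t, so 0.63·t = 0.37×3.1.
t* = 0.37×3.1/0.63 = 1.821 min.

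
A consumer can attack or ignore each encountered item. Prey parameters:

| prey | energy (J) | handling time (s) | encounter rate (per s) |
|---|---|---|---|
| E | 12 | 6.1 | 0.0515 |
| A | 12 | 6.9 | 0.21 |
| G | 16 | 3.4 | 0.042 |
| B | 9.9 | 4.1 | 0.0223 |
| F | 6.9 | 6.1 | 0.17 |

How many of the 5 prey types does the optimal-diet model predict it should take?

4

Rank by E/h (J/s): G 4.71, B 2.41, E 1.97, A 1.74, F 1.13. Include each in turn until the next type's E/h falls below the running intake rate.
Rate on top 1: 0.588. B: 2.41 > 0.588 → include.
Rate on top 2: 0.7233. E: 1.97 > 0.7233 → include.
Rate on top 3: 0.9757. A: 1.74 > 0.9757 → include.
Rate on top 4: 1.345. F: 1.13 < 1.345 → exclude; stop.
Optimal diet: G, B, E, A — 4 of 5 types.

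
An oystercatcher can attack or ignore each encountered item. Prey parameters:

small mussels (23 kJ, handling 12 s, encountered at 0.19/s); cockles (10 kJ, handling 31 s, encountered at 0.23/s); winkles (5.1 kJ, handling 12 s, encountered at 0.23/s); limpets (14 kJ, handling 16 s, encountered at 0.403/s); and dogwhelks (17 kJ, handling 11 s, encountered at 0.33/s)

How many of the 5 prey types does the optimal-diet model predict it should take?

2

Rank by E/h (kJ/s): small mussels 1.92, dogwhelks 1.55, limpets 0.875, winkles 0.425, cockles 0.323. Include each in turn until the next type's E/h falls below the running intake rate.
Rate on top 1: 1.332. dogwhelks: 1.55 > 1.332 → include.
Rate on top 2: 1.444. limpets: 0.875 < 1.444 → exclude; stop.
Optimal diet: small mussels, dogwhelks — 2 of 5 types.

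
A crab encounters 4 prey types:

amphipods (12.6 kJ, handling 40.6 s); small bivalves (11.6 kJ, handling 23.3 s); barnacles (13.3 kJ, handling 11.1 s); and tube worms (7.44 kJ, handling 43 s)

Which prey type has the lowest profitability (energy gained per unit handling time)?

Profitability E/h (kJ/s): amphipods = 12.6/40.6 = 0.31, small bivalves = 11.6/23.3 = 0.498, barnacles = 13.3/11.1 = 1.2, tube worms = 7.44/43 = 0.173.
Ranked: barnacles > small bivalves > amphipods > tube worms.

tube worms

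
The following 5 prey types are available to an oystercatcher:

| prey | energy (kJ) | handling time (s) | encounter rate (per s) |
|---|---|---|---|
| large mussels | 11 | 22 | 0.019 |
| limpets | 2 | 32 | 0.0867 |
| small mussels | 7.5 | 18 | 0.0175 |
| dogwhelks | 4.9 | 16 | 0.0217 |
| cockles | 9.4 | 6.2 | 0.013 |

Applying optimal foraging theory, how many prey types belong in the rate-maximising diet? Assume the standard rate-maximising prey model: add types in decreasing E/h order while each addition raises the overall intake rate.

Profitabilities (E/h, kJ/s): cockles 1.52, large mussels 0.5, small mussels 0.417, dogwhelks 0.306, limpets 0.0625. Add prey in this order while the next type's profitability exceeds the intake rate on those already taken.
Rate on top 1: 0.1131. large mussels: 0.5 > 0.1131 → include.
Rate on top 2: 0.221. small mussels: 0.417 > 0.221 → include.
Rate on top 3: 0.255. dogwhelks: 0.306 > 0.255 → include.
Rate on top 4: 0.2632. limpets: 0.0625 < 0.2632 → exclude; stop.
Optimal diet: cockles, large mussels, small mussels, dogwhelks — 4 of 5 types.

4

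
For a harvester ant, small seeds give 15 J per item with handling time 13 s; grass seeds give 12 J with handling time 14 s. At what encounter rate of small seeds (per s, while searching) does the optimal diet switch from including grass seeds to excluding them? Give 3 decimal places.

0.222 per s

Drop grass seeds once their profitability E₂/h₂ falls below the rate achievable on small seeds alone: E₂/h₂ = λE₁/(1 + λh₁).
Solve for λ: λE₁h₂ = E₂(1 + λh₁) → λ(E₁h₂ − E₂h₁) = E₂ → λ = E₂/(E₁h₂ − E₂h₁).
λ = 12/(15×14 − 12×13) = 12/54 = 0.2222 per s.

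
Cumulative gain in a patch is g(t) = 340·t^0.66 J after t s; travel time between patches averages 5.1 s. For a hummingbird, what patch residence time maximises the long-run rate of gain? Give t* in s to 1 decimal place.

9.9 s

Maximise g(t)/(T+t): set derivative to zero → g'(t)(T+t) = g(t).
g'(t) = 0.66·340·t^-0.34. Setting 0.66·340·t^-0.34 = 340·t^0.66/(5.1+t) gives 0.66(5.1+t) = t, so 0.34·t = 0.66×5.1.
t* = 0.66×5.1/0.34 = 9.9 s.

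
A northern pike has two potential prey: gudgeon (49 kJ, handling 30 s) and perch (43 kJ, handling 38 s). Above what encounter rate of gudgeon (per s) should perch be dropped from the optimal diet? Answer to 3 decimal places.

At the threshold, the rate on gudgeon alone equals the profitability of perch: λ·49/(1 + λ·30) = 43/38 = 1.132.
Rearranging, λ(49 − 1.132×30) = 1.132, so λ = 1.132/15.05 = 0.07517 per s.

0.075 per s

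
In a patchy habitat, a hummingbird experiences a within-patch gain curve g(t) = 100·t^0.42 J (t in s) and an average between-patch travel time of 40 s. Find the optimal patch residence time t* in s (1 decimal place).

29.0 s

Optimal t* satisfies g'(t*) = g(t*)/(T + t*).
g'(t) = 0.42·100·t^-0.58. Setting 0.42·100·t^-0.58 = 100·t^0.42/(40+t) gives 0.42(40+t) = t, so 0.58·t = 0.42×40.
t* = 0.42×40/0.58 = 28.97 s.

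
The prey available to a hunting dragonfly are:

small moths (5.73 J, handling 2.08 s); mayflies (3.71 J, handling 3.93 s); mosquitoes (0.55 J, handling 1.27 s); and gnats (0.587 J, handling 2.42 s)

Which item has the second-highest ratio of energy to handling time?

mayflies

In descending order of E/h:
small moths: 5.73/2.08 = 2.75 J/s
mayflies: 3.71/3.93 = 0.944 J/s
mosquitoes: 0.55/1.27 = 0.433 J/s
gnats: 0.587/2.42 = 0.243 J/s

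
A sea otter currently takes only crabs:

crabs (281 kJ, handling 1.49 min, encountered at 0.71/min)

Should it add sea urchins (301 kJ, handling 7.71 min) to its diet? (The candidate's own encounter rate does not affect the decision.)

Current rate: (0.71×281)/(1 + 0.71×1.49) = 96.95 kJ/min.
Profitability of sea urchins: 301/7.71 = 39.04 kJ/min.
Since 39.04 < R, time spent handling sea urchins is better spent searching.

No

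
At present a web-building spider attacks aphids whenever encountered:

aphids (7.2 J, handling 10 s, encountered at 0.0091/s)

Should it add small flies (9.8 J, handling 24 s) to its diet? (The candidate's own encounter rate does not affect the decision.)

Current rate: (0.0091×7.2)/(1 + 0.0091×10) = 0.06005 J/s.
small flies: E/h = 9.8/24 = 0.4083 J/s.
Since 0.4083 > R, including small flies increases the long-run rate.

Yes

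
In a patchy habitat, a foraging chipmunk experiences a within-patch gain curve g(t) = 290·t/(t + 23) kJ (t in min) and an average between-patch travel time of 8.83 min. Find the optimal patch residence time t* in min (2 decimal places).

14.25 min

Maximise g(t)/(T+t): set derivative to zero → g'(t)(T+t) = g(t).
g'(t) = 290·23/(t + 23)². Setting 290·23/(t+23)² = 290t/[(t+23)(8.83+t)] gives 23(8.83+t) = t(t+23), so t² = 23×8.83 = 203.1.
t* = √203.1 = 14.25 min.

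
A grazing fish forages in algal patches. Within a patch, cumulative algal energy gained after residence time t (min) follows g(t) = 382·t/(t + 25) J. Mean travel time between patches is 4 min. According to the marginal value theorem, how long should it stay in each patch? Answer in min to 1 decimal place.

By the marginal value theorem, leave when the instantaneous gain rate g'(t) equals the habitat-wide average g(t)/(T + t).
g'(t) = 382·25/(t + 25)². Setting 382·25/(t+25)² = 382t/[(t+25)(4+t)] gives 25(4+t) = t(t+25), so t² = 25×4 = 100.
t* = √100 = 10 min.

10.0 min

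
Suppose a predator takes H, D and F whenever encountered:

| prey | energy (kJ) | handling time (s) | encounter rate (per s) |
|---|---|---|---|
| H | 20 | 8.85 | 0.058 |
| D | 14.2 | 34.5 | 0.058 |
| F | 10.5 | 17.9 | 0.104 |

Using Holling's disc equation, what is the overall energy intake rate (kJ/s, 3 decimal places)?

R = Σλ_iE_i / (1 + Σλ_ih_i)
Numerator: 0.058×20 + 0.058×14.2 + 0.104×10.5 = 3.076
Denominator: 1 + 0.058×8.85 + 0.058×34.5 + 0.104×17.9 = 5.376
R = 3.076/5.376 = 0.5721 kJ/s

0.572 kJ/s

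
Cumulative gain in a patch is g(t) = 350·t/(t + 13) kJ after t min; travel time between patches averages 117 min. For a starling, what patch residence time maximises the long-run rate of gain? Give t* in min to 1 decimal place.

Optimal t* satisfies g'(t*) = g(t*)/(T + t*).
g'(t) = 350·13/(t + 13)². Setting 350·13/(t+13)² = 350t/[(t+13)(117+t)] gives 13(117+t) = t(t+13), so t² = 13×117 = 1521.
t* = √1521 = 39 min.

39.0 min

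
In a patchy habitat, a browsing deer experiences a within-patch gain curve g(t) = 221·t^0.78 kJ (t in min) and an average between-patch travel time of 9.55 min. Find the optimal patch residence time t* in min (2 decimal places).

33.86 min

Maximise g(t)/(T+t): set derivative to zero → g'(t)(T+t) = g(t).
g'(t) = 0.78·221·t^-0.22. Setting 0.78·221·t^-0.22 = 221·t^0.78/(9.55+t) gives 0.78(9.55+t) = t, so 0.22·t = 0.78×9.55.
t* = 0.78×9.55/0.22 = 33.86 min.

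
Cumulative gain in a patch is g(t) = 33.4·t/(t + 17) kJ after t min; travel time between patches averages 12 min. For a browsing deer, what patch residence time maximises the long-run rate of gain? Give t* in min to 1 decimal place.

By the marginal value theorem, leave when the instantaneous gain rate g'(t) equals the habitat-wide average g(t)/(T + t).
g'(t) = 33.4·17/(t + 17)². Setting 33.4·17/(t+17)² = 33.4t/[(t+17)(12+t)] gives 17(12+t) = t(t+17), so t² = 17×12 = 204.
t* = √204 = 14.28 min.

14.3 min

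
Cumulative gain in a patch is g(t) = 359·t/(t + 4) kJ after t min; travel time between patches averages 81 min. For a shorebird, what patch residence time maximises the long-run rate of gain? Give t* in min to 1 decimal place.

Maximise g(t)/(T+t): set derivative to zero → g'(t)(T+t) = g(t).
g'(t) = 359·4/(t + 4)². Setting 359·4/(t+4)² = 359t/[(t+4)(81+t)] gives 4(81+t) = t(t+4), so t² = 4×81 = 324.
t* = √324 = 18 min.

18.0 min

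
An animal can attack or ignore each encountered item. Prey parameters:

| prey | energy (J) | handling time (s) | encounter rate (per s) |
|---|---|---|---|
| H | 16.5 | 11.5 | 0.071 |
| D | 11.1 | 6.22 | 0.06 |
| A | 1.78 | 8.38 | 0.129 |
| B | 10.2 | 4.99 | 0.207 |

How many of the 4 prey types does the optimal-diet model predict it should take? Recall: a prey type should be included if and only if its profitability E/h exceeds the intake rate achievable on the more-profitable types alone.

3

Rank by E/h (J/s): B 2.04, D 1.78, H 1.43, A 0.212. Include each in turn until the next type's E/h falls below the running intake rate.
Rate on top 1: 1.039. D: 1.78 > 1.039 → include.
Rate on top 2: 1.154. H: 1.43 > 1.154 → include.
Rate on top 3: 1.225. A: 0.212 < 1.225 → exclude; stop.
Optimal diet: B, D, H — 3 of 4 types.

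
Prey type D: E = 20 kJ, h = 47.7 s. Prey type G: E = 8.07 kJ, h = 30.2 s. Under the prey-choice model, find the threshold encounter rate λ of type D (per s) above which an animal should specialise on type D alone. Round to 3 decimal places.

The zero-one rule: include type G iff E₂/h₂ > λE₁/(1+λh₁). Equality gives the switch point.
λE₁h₂ = E₂ + λE₂h₁ ⇒ λ = E₂/(E₁h₂ − E₂h₁) = 8.07/(604 − 384.9) = 0.03684 per s.

0.037 per s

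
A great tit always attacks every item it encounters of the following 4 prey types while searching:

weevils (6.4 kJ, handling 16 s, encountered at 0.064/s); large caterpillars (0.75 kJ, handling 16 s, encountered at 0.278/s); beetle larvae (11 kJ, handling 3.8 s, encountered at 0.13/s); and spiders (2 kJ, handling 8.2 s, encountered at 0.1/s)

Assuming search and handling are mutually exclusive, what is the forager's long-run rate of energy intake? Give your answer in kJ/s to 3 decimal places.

0.289 kJ/s

R = (0.064×6.4 + 0.278×0.75 + 0.13×11 + 0.1×2) / (1 + 0.064×16 + 0.278×16 + 0.13×3.8 + 0.1×8.2) = 2.248/7.786 = 0.2887 kJ/s.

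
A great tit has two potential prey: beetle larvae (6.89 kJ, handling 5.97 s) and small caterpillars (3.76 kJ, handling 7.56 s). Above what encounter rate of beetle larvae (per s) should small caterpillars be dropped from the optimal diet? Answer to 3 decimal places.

0.127 per s

At the threshold, the rate on beetle larvae alone equals the profitability of small caterpillars: λ·6.89/(1 + λ·5.97) = 3.76/7.56 = 0.4974.
Rearranging, λ(6.89 − 0.4974×5.97) = 0.4974, so λ = 0.4974/3.921 = 0.1269 per s.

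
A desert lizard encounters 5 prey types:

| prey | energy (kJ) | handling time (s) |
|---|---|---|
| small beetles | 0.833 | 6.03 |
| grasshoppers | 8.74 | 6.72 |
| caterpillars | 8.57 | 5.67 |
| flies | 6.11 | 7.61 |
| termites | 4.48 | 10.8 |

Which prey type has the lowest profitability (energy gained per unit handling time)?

small beetles

In descending order of E/h:
caterpillars: 8.57/5.67 = 1.51 kJ/s
grasshoppers: 8.74/6.72 = 1.3 kJ/s
flies: 6.11/7.61 = 0.803 kJ/s
termites: 4.48/10.8 = 0.415 kJ/s
small beetles: 0.833/6.03 = 0.138 kJ/s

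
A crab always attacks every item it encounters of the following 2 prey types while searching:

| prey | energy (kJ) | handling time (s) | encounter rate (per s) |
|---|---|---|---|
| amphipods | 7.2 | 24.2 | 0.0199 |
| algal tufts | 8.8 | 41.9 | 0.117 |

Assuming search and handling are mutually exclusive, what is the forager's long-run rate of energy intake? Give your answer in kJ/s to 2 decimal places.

R = Σλ_iE_i / (1 + Σλ_ih_i)
Numerator: 0.0199×7.2 + 0.117×8.8 = 1.173
Denominator: 1 + 0.0199×24.2 + 0.117×41.9 = 6.384
R = 1.173/6.384 = 0.1837 kJ/s

0.18 kJ/s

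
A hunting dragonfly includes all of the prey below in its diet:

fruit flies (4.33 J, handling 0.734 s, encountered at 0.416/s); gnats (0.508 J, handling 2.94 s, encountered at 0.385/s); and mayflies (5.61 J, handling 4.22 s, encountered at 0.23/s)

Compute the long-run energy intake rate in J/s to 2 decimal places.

Energy encountered per unit search time: 0.416×4.33 + 0.385×0.508 + 0.23×5.61 = 3.287 J/s.
Handling time per unit search time: 0.416×0.734 + 0.385×2.94 + 0.23×4.22 = 2.408.
Rate = 3.287/(1 + 2.408) = 0.9646 J/s.

0.96 J/s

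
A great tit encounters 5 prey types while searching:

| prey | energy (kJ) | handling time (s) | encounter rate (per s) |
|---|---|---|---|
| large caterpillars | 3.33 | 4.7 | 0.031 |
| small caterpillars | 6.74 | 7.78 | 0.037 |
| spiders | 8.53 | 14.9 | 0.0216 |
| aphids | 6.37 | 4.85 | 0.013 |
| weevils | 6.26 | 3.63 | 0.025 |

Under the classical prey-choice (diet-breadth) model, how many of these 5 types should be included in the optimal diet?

5

E/h in descending order: weevils 1.72, aphids 1.31, small caterpillars 0.866, large caterpillars 0.709, spiders 0.572 kJ/s. The optimal diet is the largest prefix of this list for which every included type satisfies E_i/h_i > R on the types above it.
Rate on top 1: 0.1435. aphids: 1.31 > 0.1435 → include.
Rate on top 2: 0.2074. small caterpillars: 0.866 > 0.2074 → include.
Rate on top 3: 0.339. large caterpillars: 0.709 > 0.339 → include.
Rate on top 4: 0.3729. spiders: 0.572 > 0.3729 → include.
Optimal diet: weevils, aphids, small caterpillars, large caterpillars, spiders — 5 of 5 types.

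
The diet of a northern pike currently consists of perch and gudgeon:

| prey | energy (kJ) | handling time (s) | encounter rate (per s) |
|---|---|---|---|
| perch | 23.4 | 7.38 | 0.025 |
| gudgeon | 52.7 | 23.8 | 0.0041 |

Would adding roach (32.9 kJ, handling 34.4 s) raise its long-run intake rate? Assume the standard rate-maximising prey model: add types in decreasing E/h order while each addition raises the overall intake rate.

On perch and gudgeon alone, R = ΣλE/(1+Σλh) = 0.8011/1.282 = 0.6248 kJ/s.
roach: E/h = 32.9/34.4 = 0.9564 kJ/s.
Since 0.9564 > R, including roach increases the long-run rate.

Yes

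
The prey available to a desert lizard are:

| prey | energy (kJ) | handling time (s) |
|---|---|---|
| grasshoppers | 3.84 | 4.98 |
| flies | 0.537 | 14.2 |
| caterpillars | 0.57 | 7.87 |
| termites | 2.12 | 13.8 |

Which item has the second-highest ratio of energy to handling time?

termites

In descending order of E/h:
grasshoppers: 3.84/4.98 = 0.771 kJ/s
termites: 2.12/13.8 = 0.154 kJ/s
caterpillars: 0.57/7.87 = 0.0724 kJ/s
flies: 0.537/14.2 = 0.0378 kJ/s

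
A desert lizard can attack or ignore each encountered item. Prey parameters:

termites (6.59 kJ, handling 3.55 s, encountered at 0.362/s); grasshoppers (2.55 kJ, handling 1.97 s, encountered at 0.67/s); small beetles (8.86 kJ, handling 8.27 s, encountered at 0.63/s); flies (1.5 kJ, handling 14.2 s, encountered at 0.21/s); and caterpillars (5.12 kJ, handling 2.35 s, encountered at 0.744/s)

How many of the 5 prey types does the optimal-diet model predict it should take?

2

Profitabilities (E/h, kJ/s): caterpillars 2.18, termites 1.86, grasshoppers 1.29, small beetles 1.07, flies 0.106. Add prey in this order while the next type's profitability exceeds the intake rate on those already taken.
Rate on top 1: 1.386. termites: 1.86 > 1.386 → include.
Rate on top 2: 1.536. grasshoppers: 1.29 < 1.536 → exclude; stop.
Optimal diet: caterpillars, termites — 2 of 5 types.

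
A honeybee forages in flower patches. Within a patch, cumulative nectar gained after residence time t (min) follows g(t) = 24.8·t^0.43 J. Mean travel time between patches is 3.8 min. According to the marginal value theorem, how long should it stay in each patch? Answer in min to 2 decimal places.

Maximise g(t)/(T+t): set derivative to zero → g'(t)(T+t) = g(t).
g'(t) = 0.43·24.8·t^-0.57. Setting 0.43·24.8·t^-0.57 = 24.8·t^0.43/(3.8+t) gives 0.43(3.8+t) = t, so 0.57·t = 0.43×3.8.
t* = 0.43×3.8/0.57 = 2.867 min.

2.87 min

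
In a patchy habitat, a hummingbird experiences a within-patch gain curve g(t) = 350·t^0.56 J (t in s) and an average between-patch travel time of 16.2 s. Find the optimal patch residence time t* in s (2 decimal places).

Maximise g(t)/(T+t): set derivative to zero → g'(t)(T+t) = g(t).
g'(t) = 0.56·350·t^-0.44. Setting 0.56·350·t^-0.44 = 350·t^0.56/(16.2+t) gives 0.56(16.2+t) = t, so 0.44·t = 0.56×16.2.
t* = 0.56×16.2/0.44 = 20.62 s.

20.62 s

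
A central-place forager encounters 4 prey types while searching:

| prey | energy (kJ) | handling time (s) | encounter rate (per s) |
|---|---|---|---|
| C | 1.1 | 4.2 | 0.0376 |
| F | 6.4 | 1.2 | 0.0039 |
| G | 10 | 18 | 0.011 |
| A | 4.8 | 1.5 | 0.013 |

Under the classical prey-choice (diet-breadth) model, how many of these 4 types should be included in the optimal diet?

4

Rank by E/h (kJ/s): F 5.33, A 3.2, G 0.556, C 0.262. Include each in turn until the next type's E/h falls below the running intake rate.
Rate on top 1: 0.02484. A: 3.2 > 0.02484 → include.
Rate on top 2: 0.0853. G: 0.556 > 0.0853 → include.
Rate on top 3: 0.1615. C: 0.262 > 0.1615 → include.
Optimal diet: F, A, G, C — 4 of 4 types.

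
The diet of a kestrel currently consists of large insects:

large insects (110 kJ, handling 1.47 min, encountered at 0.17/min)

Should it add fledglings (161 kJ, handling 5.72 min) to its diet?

Current rate: (0.17×110)/(1 + 0.17×1.47) = 14.96 kJ/min.
Profitability of fledglings: 161/5.72 = 28.15 kJ/min.
28.15 > 14.96, so adding fledglings raises the average — include it.

Yes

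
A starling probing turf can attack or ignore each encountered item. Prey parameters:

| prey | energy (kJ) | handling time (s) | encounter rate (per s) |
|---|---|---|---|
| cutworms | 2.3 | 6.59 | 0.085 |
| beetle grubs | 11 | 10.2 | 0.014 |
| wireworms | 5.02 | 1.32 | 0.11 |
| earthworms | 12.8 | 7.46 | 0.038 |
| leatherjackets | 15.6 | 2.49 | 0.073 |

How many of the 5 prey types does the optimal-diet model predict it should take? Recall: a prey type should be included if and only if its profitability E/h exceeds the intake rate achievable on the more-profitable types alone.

Rank by E/h (kJ/s): leatherjackets 6.27, wireworms 3.8, earthworms 1.72, beetle grubs 1.08, cutworms 0.349. Include each in turn until the next type's E/h falls below the running intake rate.
Rate on top 1: 0.9636. wireworms: 3.8 > 0.9636 → include.
Rate on top 2: 1.274. earthworms: 1.72 > 1.274 → include.
Rate on top 3: 1.352. beetle grubs: 1.08 < 1.352 → exclude; stop.
Optimal diet: leatherjackets, wireworms, earthworms — 3 of 5 types.

3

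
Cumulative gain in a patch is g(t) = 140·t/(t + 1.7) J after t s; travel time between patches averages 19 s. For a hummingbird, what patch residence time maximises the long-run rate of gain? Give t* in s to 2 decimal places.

By the marginal value theorem, leave when the instantaneous gain rate g'(t) equals the habitat-wide average g(t)/(T + t).
g'(t) = 140·1.7/(t + 1.7)². Setting 140·1.7/(t+1.7)² = 140t/[(t+1.7)(19+t)] gives 1.7(19+t) = t(t+1.7), so t² = 1.7×19 = 32.3.
t* = √32.3 = 5.683 s.

5.68 s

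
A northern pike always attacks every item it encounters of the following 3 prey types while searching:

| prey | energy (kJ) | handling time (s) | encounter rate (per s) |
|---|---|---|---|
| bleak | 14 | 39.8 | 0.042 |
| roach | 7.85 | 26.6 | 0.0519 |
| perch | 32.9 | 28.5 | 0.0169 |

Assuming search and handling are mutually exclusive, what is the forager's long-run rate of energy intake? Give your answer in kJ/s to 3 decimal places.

0.342 kJ/s

Energy encountered per unit search time: 0.042×14 + 0.0519×7.85 + 0.0169×32.9 = 1.551 kJ/s.
Handling time per unit search time: 0.042×39.8 + 0.0519×26.6 + 0.0169×28.5 = 3.534.
Rate = 1.551/(1 + 3.534) = 0.3422 kJ/s.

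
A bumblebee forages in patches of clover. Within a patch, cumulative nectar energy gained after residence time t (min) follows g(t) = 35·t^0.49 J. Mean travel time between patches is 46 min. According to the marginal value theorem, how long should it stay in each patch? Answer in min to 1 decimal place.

44.2 min

Maximise g(t)/(T+t): set derivative to zero → g'(t)(T+t) = g(t).
g'(t) = 0.49·35·t^-0.51. Setting 0.49·35·t^-0.51 = 35·t^0.49/(46+t) gives 0.49(46+t) = t, so 0.51·t = 0.49×46.
t* = 0.49×46/0.51 = 44.2 min.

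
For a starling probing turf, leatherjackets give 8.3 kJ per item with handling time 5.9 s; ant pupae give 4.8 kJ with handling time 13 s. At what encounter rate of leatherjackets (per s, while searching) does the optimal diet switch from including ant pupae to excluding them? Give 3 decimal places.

Drop ant pupae once their profitability E₂/h₂ falls below the rate achievable on leatherjackets alone: E₂/h₂ = λE₁/(1 + λh₁).
Solve for λ: λE₁h₂ = E₂(1 + λh₁) → λ(E₁h₂ − E₂h₁) = E₂ → λ = E₂/(E₁h₂ − E₂h₁).
λ = 4.8/(8.3×13 − 4.8×5.9) = 4.8/79.58 = 0.06032 per s.

0.060 per s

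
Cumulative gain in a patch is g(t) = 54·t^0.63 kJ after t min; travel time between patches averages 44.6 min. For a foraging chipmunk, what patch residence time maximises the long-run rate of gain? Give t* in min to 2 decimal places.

Optimal t* satisfies g'(t*) = g(t*)/(T + t*).
g'(t) = 0.63·54·t^-0.37. Setting 0.63·54·t^-0.37 = 54·t^0.63/(44.6+t) gives 0.63(44.6+t) = t, so 0.37·t = 0.63×44.6.
t* = 0.63×44.6/0.37 = 75.94 min.

75.94 min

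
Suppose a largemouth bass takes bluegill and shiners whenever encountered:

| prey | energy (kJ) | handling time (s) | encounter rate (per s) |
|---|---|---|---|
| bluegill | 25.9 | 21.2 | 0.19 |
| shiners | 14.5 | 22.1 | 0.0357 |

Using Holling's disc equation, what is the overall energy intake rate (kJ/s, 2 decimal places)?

0.93 kJ/s

Energy encountered per unit search time: 0.19×25.9 + 0.0357×14.5 = 5.439 kJ/s.
Handling time per unit search time: 0.19×21.2 + 0.0357×22.1 = 4.817.
Rate = 5.439/(1 + 4.817) = 0.935 kJ/s.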